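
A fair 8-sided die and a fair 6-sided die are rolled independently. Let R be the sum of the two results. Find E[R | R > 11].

38/3

P(R > 11) = 1/8.
Σ over the event: 12·1/16 + 13·1/24 + 14·1/48 = 19/12.
E[R | R > 11] = (19/12) / (1/8) = 38/3.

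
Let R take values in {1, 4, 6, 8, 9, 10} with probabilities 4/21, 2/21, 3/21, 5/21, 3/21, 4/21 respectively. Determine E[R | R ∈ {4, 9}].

7

P(R ∈ {4, 9}) = 5/21.
Σ over the event: 4·2/21 + 9·1/7 = 5/3.
E[R | R ∈ {4, 9}] = (5/3) / (5/21) = 7.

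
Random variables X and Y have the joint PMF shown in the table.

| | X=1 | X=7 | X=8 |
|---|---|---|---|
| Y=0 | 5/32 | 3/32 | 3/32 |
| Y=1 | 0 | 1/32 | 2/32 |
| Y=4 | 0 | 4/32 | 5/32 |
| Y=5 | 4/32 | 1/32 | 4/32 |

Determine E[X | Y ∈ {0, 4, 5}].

P(Y ∈ {0, 4, 5}) = 29/32.
Σ X·P over the event = 1·(5/32) + 1·(4/32) + 7·(3/32) + 7·(4/32) + 7·(1/32) + 8·(3/32) + 8·(5/32) + 8·(4/32) = 161/32.
E[X | Y ∈ {0, 4, 5}] = (161/32) / (29/32) = 161/29.

161/29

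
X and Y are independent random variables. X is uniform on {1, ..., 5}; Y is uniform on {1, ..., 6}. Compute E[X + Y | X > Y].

6

Outcomes with X > Y: (2,1), (3,1), (3,2), (4,1), (4,2), (4,3), (5,1), (5,2), (5,3), (5,4), each with probability 1/30.
E[X + Y | X > Y] = (3 + 4 + 5 + 5 + 6 + 7 + 6 + 7 + 8 + 9) / 10 = 6.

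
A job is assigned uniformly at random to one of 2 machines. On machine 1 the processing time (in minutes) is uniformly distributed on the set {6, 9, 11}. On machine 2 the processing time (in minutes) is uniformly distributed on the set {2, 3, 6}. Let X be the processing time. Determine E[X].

E[X | machine 1] = (6+9+11)/3 = 26/3.
E[X | machine 2] = (2+3+6)/3 = 11/3.
E[X] = (1/2)·(26/3) + (1/2)·(11/3) = 37/6.

37/6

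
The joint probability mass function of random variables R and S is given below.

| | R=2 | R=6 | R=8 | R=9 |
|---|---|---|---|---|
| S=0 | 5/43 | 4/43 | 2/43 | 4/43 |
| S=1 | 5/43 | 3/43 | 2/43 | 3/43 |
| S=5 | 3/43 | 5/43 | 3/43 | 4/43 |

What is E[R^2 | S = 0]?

616/15

P(S = 0) = 15/43.
Σ R^2·P over the event = 4·(5/43) + 36·(4/43) + 64·(2/43) + 81·(4/43) = 616/43.
E[R^2 | S = 0] = (616/43) / (15/43) = 616/15.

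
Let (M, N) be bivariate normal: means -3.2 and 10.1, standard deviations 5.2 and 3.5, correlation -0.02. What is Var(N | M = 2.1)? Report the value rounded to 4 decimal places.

Var(N | M=x) = (1 − ρ²)·σ_N².
Var(N | M=2.1) = (3.5)²·(1 − (-0.02)²) = 12.25·0.9996 = 12.2451.

12.2451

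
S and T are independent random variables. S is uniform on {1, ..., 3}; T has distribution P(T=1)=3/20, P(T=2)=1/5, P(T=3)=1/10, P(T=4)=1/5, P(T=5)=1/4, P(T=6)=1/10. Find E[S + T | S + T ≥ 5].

267/41

P(S + T ≥ 5) = 41/60.
Summing (S+T)·P(x,y) over outcomes with S + T ≥ 5 gives 89/20.
E[S + T | S + T ≥ 5] = (89/20) / (41/60) = 267/41.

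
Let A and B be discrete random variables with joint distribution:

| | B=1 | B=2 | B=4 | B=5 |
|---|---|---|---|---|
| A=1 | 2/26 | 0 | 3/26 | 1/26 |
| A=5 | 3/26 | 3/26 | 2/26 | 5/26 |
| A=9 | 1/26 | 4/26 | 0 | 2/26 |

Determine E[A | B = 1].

P(B = 1) = 3/13.
Σ A·P over the event = 1·(2/26) + 5·(3/26) + 9·(1/26) = 1.
E[A | B = 1] = (1) / (3/13) = 13/3.

13/3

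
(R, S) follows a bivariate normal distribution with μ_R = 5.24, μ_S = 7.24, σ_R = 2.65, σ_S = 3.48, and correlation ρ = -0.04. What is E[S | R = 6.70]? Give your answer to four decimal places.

For a bivariate normal, E[S | R=x] = μ_S + ρ·(σ_S/σ_R)·(x − μ_R).
E[S | R=6.70] = 7.24 + (-0.04)·(3.48/2.65)·(6.70 − (5.24)) = 7.24 + (-0.052528)·(1.46) = 7.1633.

7.1633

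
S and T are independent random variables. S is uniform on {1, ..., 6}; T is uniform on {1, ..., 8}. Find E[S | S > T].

P(S > T) = 5/16.
Summing S·P(x,y) over outcomes with S > T gives 35/24.
E[S | S > T] = (35/24) / (5/16) = 14/3.

14/3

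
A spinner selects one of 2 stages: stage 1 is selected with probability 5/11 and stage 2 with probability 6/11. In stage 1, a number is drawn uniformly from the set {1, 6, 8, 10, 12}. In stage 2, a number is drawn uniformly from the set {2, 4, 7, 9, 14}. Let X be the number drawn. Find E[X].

E[X | stage 1] = (1+6+8+10+12)/5 = 37/5.
E[X | stage 2] = (2+4+7+9+14)/5 = 36/5.
By the law of total expectation,
E[X] = (5/11)·(37/5) + (6/11)·(36/5) = 401/55.

401/55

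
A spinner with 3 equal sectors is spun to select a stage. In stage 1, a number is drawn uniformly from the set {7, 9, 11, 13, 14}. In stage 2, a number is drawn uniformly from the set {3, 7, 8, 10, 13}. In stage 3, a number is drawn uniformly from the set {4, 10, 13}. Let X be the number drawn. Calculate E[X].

28/3

E[X | stage 1] = (7+9+11+13+14)/5 = 54/5.
E[X | stage 2] = (3+7+8+10+13)/5 = 41/5.
E[X | stage 3] = (4+10+13)/3 = 9.
By the law of total expectation,
E[X] = (1/3)·(54/5) + (1/3)·(41/5) + (1/3)·(9) = 28/3.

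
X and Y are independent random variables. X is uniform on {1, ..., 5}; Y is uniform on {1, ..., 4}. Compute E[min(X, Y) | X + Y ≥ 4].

37/17

P(X + Y ≥ 4) = 17/20.
Summing min(X,Y)·P(x,y) over outcomes with X + Y ≥ 4 gives 37/20.
E[min(X, Y) | X + Y ≥ 4] = (37/20) / (17/20) = 37/17.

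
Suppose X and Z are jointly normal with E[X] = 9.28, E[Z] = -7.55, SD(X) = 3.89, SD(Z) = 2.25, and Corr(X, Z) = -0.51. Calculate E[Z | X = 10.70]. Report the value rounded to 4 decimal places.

-7.9689

The regression of Z on X has slope ρ·σ_Z/σ_X and passes through (μ_X, μ_Z).
E[Z | X=10.70] = -7.55 + (-0.51)·(2.25/3.89)·(10.70 − (9.28)) = -7.55 + (-0.29499)·(1.42) = -7.9689.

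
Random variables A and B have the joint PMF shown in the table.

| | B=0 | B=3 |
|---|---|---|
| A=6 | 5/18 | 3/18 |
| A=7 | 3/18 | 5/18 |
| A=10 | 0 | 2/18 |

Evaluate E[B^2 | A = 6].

27/8

P(A = 6) = 4/9.
Σ B^2·P over the event = 0·(5/18) + 9·(3/18) = 3/2.
E[B^2 | A = 6] = (3/2) / (4/9) = 27/8.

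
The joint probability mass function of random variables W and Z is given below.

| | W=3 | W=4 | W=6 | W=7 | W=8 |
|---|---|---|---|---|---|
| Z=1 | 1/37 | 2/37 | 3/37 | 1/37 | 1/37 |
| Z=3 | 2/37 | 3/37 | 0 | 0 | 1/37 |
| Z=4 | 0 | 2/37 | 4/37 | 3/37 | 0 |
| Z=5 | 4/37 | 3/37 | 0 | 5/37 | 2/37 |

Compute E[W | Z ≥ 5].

75/14

P(Z ≥ 5) = 14/37.
Σ W·P over the event = 3·(4/37) + 4·(3/37) + 7·(5/37) + 8·(2/37) = 75/37.
E[W | Z ≥ 5] = (75/37) / (14/37) = 75/14.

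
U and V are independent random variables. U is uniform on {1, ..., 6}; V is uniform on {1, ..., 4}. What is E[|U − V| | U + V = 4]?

Outcomes with U + V = 4: (1,3), (2,2), (3,1), each with probability 1/24.
E[|U − V| | U + V = 4] = (2 + 0 + 2) / 3 = 4/3.

4/3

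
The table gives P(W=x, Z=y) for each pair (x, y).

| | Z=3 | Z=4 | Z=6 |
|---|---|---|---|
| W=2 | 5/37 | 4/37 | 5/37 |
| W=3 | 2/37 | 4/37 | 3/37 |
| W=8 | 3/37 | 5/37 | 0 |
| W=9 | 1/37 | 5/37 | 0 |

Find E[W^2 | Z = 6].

47/8

P(Z = 6) = 8/37.
Σ W^2·P over the event = 4·(5/37) + 9·(3/37) = 47/37.
E[W^2 | Z = 6] = (47/37) / (8/37) = 47/8.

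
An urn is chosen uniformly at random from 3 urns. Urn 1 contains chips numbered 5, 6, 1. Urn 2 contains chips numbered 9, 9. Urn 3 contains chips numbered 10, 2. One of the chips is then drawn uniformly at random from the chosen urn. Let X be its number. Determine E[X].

19/3

E[X | urn 1] = (5+6+1)/3 = 4.
E[X | urn 2] = (9+9)/2 = 9.
E[X | urn 3] = (10+2)/2 = 6.
E[X] = (1/3)·(4) + (1/3)·(9) + (1/3)·(6) = 19/3.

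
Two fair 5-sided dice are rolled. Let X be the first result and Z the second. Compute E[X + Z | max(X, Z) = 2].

P(max(X, Z) = 2) = 3/25.
Summing (X+Z)·P(x,y) over outcomes with max(X, Z) = 2 gives 2/5.
E[X + Z | max(X, Z) = 2] = (2/5) / (3/25) = 10/3.

10/3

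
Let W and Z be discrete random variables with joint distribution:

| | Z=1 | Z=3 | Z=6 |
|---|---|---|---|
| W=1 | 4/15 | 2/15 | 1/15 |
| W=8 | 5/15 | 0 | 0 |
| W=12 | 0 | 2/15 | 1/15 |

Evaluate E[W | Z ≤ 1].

44/9

P(Z ≤ 1) = 3/5.
Σ W·P over the event = 1·(4/15) + 8·(5/15) = 44/15.
E[W | Z ≤ 1] = (44/15) / (3/5) = 44/9.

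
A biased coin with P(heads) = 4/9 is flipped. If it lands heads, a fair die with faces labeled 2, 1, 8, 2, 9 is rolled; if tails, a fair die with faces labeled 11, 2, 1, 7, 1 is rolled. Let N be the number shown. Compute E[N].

E[N | heads] = (2+1+8+2+9)/5 = 22/5.
E[N | tails] = (11+2+1+7+1)/5 = 22/5.
E[N] = (4/9)·(22/5) + (5/9)·(22/5) = 22/5.

22/5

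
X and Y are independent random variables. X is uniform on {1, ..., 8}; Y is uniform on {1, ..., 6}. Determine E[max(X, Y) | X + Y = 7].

5

P(X + Y = 7) = 1/8.
Summing max(X,Y)·P(x,y) over outcomes with X + Y = 7 gives 5/8.
E[max(X, Y) | X + Y = 7] = (5/8) / (1/8) = 5.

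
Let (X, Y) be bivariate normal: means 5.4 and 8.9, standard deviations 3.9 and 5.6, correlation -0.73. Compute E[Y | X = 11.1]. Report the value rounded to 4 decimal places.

E[Y | X=x] = μ_Y + ρ(σ_Y/σ_X)(x − μ_X) for jointly normal variables.
E[Y | X=11.1] = 8.9 + (-0.73)·(5.6/3.9)·(11.1 − (5.4)) = 8.9 + (-1.04821)·(5.7) = 2.9252.

2.9252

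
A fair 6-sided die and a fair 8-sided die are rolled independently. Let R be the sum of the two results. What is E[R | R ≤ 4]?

P(R ≤ 4) = 1/8.
Σ over the event: 2·1/48 + 3·1/24 + 4·1/16 = 5/12.
E[R | R ≤ 4] = (5/12) / (1/8) = 10/3.

10/3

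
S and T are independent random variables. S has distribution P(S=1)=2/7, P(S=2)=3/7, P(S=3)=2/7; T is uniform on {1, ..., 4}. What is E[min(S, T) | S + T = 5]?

P(S + T = 5) = 1/4.
Summing min(S,T)·P(x,y) over outcomes with S + T = 5 gives 3/7.
E[min(S, T) | S + T = 5] = (3/7) / (1/4) = 12/7.

12/7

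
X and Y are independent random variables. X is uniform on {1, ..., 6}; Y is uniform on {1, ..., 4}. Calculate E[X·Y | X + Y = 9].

Outcomes with X + Y = 9: (5,4), (6,3), each with probability 1/24.
E[X·Y | X + Y = 9] = (20 + 18) / 2 = 19.

19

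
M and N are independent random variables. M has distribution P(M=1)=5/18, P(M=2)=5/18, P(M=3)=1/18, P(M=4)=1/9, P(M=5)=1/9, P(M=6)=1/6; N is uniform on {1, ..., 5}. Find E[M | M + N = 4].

18/11

P(M + N = 4) = 11/90.
Summing M·P(x,y) over outcomes with M + N = 4 gives 1/5.
E[M | M + N = 4] = (1/5) / (11/90) = 18/11.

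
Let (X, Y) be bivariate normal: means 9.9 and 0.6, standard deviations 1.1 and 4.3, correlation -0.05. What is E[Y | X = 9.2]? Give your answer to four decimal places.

0.7368

For a bivariate normal, E[Y | X=x] = μ_Y + ρ·(σ_Y/σ_X)·(x − μ_X).
E[Y | X=9.2] = 0.6 + (-0.05)·(4.3/1.1)·(9.2 − (9.9)) = 0.6 + (-0.19545)·(-0.7) = 0.7368.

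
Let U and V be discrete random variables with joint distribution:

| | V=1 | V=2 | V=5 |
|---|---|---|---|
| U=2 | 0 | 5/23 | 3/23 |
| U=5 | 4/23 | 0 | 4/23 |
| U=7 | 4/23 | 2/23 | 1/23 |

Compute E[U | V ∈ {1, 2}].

24/5

P(V ∈ {1, 2}) = 15/23.
Σ U·P over the event = 2·(5/23) + 5·(4/23) + 7·(4/23) + 7·(2/23) = 72/23.
E[U | V ∈ {1, 2}] = (72/23) / (15/23) = 24/5.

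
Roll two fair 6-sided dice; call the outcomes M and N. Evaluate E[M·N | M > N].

P(M > N) = 5/12.
Summing MN·P(x,y) over outcomes with M > N gives 175/36.
E[M·N | M > N] = (175/36) / (5/12) = 35/3.

35/3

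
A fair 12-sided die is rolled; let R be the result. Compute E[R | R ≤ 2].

Given R ≤ 2, R is equally likely to be any of {1, 2}.
E[R | R ≤ 2] = (1 + 2) / 2 = 3/2.

3/2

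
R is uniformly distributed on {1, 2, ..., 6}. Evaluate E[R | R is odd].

Given R is odd, R is equally likely to be any of {1, 3, 5}.
E[R | R is odd] = (1 + 3 + 5) / 3 = 3.

3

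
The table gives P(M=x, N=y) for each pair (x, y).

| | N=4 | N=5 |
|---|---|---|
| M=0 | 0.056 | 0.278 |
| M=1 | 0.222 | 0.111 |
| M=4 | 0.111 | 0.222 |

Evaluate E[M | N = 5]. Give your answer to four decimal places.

P(N = 5) = 0.611.
Σ M·P over the event = 0·(0.278) + 1·(0.111) + 4·(0.222) = 0.999.
E[M | N = 5] = (0.999) / (0.611) = 1.6350.

1.6350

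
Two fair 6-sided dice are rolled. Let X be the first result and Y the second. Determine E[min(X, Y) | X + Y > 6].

P(X + Y > 6) = 7/12.
Summing min(X,Y)·P(x,y) over outcomes with X + Y > 6 gives 23/12.
E[min(X, Y) | X + Y > 6] = (23/12) / (7/12) = 23/7.

23/7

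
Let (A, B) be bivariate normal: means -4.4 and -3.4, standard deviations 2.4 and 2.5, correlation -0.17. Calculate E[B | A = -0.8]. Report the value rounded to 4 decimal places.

The regression of B on A has slope ρ·σ_B/σ_A and passes through (μ_A, μ_B).
E[B | A=-0.8] = -3.4 + (-0.17)·(2.5/2.4)·(-0.8 − (-4.4)) = -3.4 + (-0.17708)·(3.6) = -4.0375.

-4.0375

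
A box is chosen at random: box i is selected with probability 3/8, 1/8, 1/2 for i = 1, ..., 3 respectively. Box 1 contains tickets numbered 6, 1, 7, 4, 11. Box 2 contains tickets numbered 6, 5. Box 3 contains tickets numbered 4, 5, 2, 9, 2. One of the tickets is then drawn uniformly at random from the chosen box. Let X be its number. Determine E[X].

81/16

E[X | box 1] = (6+1+7+4+11)/5 = 29/5.
E[X | box 2] = (6+5)/2 = 11/2.
E[X | box 3] = (4+5+2+9+2)/5 = 22/5.
E[X] = (3/8)·(29/5) + (1/8)·(11/2) + (1/2)·(22/5) = 81/16.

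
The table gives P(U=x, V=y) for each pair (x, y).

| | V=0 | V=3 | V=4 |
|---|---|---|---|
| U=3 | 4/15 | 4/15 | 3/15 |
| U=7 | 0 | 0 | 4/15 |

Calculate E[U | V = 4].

37/7

P(V = 4) = 7/15.
Σ U·P over the event = 3·(3/15) + 7·(4/15) = 37/15.
E[U | V = 4] = (37/15) / (7/15) = 37/7.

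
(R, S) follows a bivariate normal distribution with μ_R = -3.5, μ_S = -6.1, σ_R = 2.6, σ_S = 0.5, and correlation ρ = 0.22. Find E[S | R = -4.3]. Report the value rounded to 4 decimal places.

E[S | R=x] = μ_S + ρ(σ_S/σ_R)(x − μ_R) for jointly normal variables.
E[S | R=-4.3] = -6.1 + (0.22)·(0.5/2.6)·(-4.3 − (-3.5)) = -6.1 + (0.042308)·(-0.8) = -6.1338.

-6.1338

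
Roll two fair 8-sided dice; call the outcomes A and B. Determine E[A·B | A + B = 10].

21

Outcomes with A + B = 10: (2,8), (3,7), (4,6), (5,5), (6,4), (7,3), (8,2), each with probability 1/64.
E[A·B | A + B = 10] = (16 + 21 + 24 + 25 + 24 + 21 + 16) / 7 = 21.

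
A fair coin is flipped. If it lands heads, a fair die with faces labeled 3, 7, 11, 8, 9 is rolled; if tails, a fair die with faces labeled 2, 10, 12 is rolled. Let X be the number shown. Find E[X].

39/5

E[X | heads] = (3+7+11+8+9)/5 = 38/5.
E[X | tails] = (2+10+12)/3 = 8.
By the law of total expectation,
E[X] = (1/2)·(38/5) + (1/2)·(8) = 39/5.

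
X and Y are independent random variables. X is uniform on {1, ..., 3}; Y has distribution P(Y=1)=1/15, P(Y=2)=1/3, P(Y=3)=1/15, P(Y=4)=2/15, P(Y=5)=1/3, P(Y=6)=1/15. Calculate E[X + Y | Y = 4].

6

P(Y = 4) = 2/15.
Summing (X+Y)·P(x,y) over outcomes with Y = 4 gives 4/5.
E[X + Y | Y = 4] = (4/5) / (2/15) = 6.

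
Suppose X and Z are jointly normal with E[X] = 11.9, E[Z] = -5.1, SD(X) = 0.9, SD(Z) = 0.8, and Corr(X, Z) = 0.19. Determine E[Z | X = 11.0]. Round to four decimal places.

E[Z | X=x] = μ_Z + ρ(σ_Z/σ_X)(x − μ_X) for jointly normal variables.
E[Z | X=11.0] = -5.1 + (0.19)·(0.8/0.9)·(11.0 − (11.9)) = -5.1 + (0.16889)·(-0.9) = -5.2520.

-5.2520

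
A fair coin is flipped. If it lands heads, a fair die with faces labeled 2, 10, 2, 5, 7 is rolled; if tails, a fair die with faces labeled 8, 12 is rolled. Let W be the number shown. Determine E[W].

E[W | heads] = (2+10+2+5+7)/5 = 26/5.
E[W | tails] = (8+12)/2 = 10.
E[W] = (1/2)·(26/5) + (1/2)·(10) = 38/5.

38/5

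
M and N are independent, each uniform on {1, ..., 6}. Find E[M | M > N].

14/3

P(M > N) = 5/12.
Summing M·P(x,y) over outcomes with M > N gives 35/18.
E[M | M > N] = (35/18) / (5/12) = 14/3.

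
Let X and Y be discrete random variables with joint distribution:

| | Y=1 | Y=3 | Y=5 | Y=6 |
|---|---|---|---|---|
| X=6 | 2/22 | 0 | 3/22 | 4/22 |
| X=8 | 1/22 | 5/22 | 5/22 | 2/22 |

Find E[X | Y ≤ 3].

15/2

P(Y ≤ 3) = 4/11.
Summing X·P(X=x,Y=y) over the conditioning event gives 30/11.
E[X | Y ≤ 3] = (30/11) / (4/11) = 15/2.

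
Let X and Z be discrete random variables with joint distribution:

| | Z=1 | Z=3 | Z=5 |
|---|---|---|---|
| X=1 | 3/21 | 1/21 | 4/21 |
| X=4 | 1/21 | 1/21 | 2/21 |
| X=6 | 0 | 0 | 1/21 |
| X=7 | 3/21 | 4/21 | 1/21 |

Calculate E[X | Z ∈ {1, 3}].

61/13

P(Z ∈ {1, 3}) = 13/21.
Σ X·P over the event = 1·(3/21) + 1·(1/21) + 4·(1/21) + 4·(1/21) + 7·(3/21) + 7·(4/21) = 61/21.
E[X | Z ∈ {1, 3}] = (61/21) / (13/21) = 61/13.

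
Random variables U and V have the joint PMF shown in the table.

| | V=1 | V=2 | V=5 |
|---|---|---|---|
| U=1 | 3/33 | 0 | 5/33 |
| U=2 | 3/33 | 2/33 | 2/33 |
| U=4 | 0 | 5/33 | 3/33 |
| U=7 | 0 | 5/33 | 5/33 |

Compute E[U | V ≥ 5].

P(V ≥ 5) = 5/11.
Σ U·P over the event = 1·(5/33) + 2·(2/33) + 4·(3/33) + 7·(5/33) = 56/33.
E[U | V ≥ 5] = (56/33) / (5/11) = 56/15.

56/15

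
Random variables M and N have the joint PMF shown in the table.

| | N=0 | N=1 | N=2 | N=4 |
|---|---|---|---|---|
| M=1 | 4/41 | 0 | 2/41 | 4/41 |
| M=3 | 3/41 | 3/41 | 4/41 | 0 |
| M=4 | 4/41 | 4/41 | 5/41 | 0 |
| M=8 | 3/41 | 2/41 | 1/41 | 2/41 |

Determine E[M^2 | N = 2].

P(N = 2) = 12/41.
Σ M^2·P over the event = 1·(2/41) + 9·(4/41) + 16·(5/41) + 64·(1/41) = 182/41.
E[M^2 | N = 2] = (182/41) / (12/41) = 91/6.

91/6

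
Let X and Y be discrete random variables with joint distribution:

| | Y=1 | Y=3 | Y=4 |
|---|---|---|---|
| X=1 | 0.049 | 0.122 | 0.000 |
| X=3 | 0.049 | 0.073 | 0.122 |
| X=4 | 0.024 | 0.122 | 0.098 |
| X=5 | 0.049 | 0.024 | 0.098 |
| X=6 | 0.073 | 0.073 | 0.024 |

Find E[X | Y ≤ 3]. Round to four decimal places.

P(Y ≤ 3) = 0.658.
Summing X·P(X=x,Y=y) over the conditioning event gives 2.362.
E[X | Y ≤ 3] = (2.362) / (0.658) = 3.5897.

3.5897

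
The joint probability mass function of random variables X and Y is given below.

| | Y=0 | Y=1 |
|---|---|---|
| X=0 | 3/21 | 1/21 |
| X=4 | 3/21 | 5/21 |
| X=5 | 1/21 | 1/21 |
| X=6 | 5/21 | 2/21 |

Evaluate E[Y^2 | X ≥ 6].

P(X ≥ 6) = 1/3.
Σ Y^2·P over the event = 0·(5/21) + 1·(2/21) = 2/21.
E[Y^2 | X ≥ 6] = (2/21) / (1/3) = 2/7.

2/7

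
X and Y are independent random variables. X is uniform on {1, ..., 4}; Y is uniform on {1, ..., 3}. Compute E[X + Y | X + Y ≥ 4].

Outcomes with X + Y ≥ 4: (1,3), (2,2), (2,3), (3,1), (3,2), (3,3), (4,1), (4,2), (4,3), each with probability 1/12.
E[X + Y | X + Y ≥ 4] = (4 + 4 + 5 + 4 + 5 + 6 + 5 + 6 + 7) / 9 = 46/9.

46/9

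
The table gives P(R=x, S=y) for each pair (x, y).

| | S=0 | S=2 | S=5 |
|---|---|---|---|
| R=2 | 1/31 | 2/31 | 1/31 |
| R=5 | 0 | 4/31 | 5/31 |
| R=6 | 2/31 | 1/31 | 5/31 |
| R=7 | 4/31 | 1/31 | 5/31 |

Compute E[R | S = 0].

6

P(S = 0) = 7/31.
Σ R·P over the event = 2·(1/31) + 6·(2/31) + 7·(4/31) = 42/31.
E[R | S = 0] = (42/31) / (7/31) = 6.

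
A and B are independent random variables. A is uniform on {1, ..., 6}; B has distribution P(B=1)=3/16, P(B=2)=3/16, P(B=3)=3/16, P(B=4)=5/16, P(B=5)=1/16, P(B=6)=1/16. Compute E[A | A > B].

P(A > B) = 47/96.
Summing A·P(x,y) over outcomes with A > B gives 55/24.
E[A | A > B] = (55/24) / (47/96) = 220/47.

220/47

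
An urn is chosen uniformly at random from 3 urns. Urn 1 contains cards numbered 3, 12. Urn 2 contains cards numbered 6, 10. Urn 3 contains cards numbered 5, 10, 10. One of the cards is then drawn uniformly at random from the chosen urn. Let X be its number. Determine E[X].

E[X | urn 1] = (3+12)/2 = 15/2.
E[X | urn 2] = (6+10)/2 = 8.
E[X | urn 3] = (5+10+10)/3 = 25/3.
E[X] = (1/3)·(15/2) + (1/3)·(8) + (1/3)·(25/3) = 143/18.

143/18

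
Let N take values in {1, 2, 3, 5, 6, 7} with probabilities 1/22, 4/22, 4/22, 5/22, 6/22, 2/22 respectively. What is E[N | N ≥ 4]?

75/13

P(N ≥ 4) = 13/22.
Σ over the event: 5·5/22 + 6·3/11 + 7·1/11 = 75/22.
E[N | N ≥ 4] = (75/22) / (13/22) = 75/13.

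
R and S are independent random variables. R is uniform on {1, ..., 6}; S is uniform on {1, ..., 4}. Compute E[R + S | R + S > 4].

P(R + S > 4) = 3/4.
Summing (R+S)·P(x,y) over outcomes with R + S > 4 gives 31/6.
E[R + S | R + S > 4] = (31/6) / (3/4) = 62/9.

62/9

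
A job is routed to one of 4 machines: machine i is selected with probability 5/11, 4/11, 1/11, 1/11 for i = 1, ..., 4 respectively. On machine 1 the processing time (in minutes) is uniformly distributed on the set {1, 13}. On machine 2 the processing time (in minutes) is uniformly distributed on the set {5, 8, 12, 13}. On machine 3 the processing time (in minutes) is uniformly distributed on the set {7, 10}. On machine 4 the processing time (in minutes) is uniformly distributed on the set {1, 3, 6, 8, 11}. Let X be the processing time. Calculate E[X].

873/110

E[X | machine 1] = (1+13)/2 = 7.
E[X | machine 2] = (5+8+12+13)/4 = 19/2.
E[X | machine 3] = (7+10)/2 = 17/2.
E[X | machine 4] = (1+3+6+8+11)/5 = 29/5.
By the law of total expectation,
E[X] = (5/11)·(7) + (4/11)·(19/2) + (1/11)·(17/2) + (1/11)·(29/5) = 873/110.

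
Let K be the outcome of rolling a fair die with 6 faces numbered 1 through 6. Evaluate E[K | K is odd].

Given K is odd, K is equally likely to be any of {1, 3, 5}.
E[K | K is odd] = (1 + 3 + 5) / 3 = 3.

3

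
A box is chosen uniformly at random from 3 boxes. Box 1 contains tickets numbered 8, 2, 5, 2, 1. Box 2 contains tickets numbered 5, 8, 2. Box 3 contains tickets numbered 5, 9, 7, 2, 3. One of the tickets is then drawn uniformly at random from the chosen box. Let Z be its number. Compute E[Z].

23/5

E[Z | box 1] = (8+2+5+2+1)/5 = 18/5.
E[Z | box 2] = (5+8+2)/3 = 5.
E[Z | box 3] = (5+9+7+2+3)/5 = 26/5.
E[Z] = (1/3)·(18/5) + (1/3)·(5) + (1/3)·(26/5) = 23/5.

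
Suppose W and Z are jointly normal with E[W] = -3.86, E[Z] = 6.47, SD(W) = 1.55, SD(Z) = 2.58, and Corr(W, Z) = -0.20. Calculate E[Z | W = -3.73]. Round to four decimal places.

6.4267

The regression of Z on W has slope ρ·σ_Z/σ_W and passes through (μ_W, μ_Z).
E[Z | W=-3.73] = 6.47 + (-0.20)·(2.58/1.55)·(-3.73 − (-3.86)) = 6.47 + (-0.3329)·(0.13) = 6.4267.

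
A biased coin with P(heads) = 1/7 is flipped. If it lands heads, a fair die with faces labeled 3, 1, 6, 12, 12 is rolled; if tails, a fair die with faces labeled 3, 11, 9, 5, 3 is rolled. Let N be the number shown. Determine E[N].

E[N | heads] = (3+1+6+12+12)/5 = 34/5.
E[N | tails] = (3+11+9+5+3)/5 = 31/5.
E[N] = (1/7)·(34/5) + (6/7)·(31/5) = 44/7.

44/7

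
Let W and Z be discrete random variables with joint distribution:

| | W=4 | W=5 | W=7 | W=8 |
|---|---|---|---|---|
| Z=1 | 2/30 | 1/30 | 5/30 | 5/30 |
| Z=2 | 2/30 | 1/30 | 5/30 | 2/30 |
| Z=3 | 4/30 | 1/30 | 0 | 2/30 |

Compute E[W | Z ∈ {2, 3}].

P(Z ∈ {2, 3}) = 17/30.
Summing W·P(W=x,Z=y) over the conditioning event gives 101/30.
E[W | Z ∈ {2, 3}] = (101/30) / (17/30) = 101/17.

101/17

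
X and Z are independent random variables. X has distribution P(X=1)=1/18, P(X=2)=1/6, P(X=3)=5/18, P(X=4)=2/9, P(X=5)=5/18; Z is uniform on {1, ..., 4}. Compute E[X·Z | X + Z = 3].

2

P(X + Z = 3) = 1/18.
Summing XZ·P(x,y) over outcomes with X + Z = 3 gives 1/9.
E[X·Z | X + Z = 3] = (1/9) / (1/18) = 2.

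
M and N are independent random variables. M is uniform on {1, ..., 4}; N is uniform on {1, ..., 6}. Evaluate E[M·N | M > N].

35/6

Outcomes with M > N: (2,1), (3,1), (3,2), (4,1), (4,2), (4,3), each with probability 1/24.
E[M·N | M > N] = (2 + 3 + 6 + 4 + 8 + 12) / 6 = 35/6.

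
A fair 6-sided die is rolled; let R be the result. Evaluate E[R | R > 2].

Given R > 2, R is equally likely to be any of {3, 4, 5, 6}.
E[R | R > 2] = (3 + 4 + 5 + 6) / 4 = 9/2.

9/2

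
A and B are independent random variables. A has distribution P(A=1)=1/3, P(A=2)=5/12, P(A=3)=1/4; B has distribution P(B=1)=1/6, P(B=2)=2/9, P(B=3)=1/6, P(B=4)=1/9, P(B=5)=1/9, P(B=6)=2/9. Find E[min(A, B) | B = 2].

5/3

P(B = 2) = 2/9.
Summing min(A,B)·P(x,y) over outcomes with B = 2 gives 10/27.
E[min(A, B) | B = 2] = (10/27) / (2/9) = 5/3.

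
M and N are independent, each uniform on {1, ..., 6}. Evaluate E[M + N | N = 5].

Outcomes with N = 5: (1,5), (2,5), (3,5), (4,5), (5,5), (6,5), each with probability 1/36.
E[M + N | N = 5] = (6 + 7 + 8 + 9 + 10 + 11) / 6 = 17/2.

17/2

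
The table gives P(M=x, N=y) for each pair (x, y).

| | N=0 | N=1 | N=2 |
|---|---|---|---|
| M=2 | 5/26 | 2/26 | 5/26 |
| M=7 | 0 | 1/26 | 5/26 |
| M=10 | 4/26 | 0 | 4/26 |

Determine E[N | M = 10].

1

P(M = 10) = 4/13.
Σ N·P over the event = 0·(4/26) + 2·(4/26) = 4/13.
E[N | M = 10] = (4/13) / (4/13) = 1.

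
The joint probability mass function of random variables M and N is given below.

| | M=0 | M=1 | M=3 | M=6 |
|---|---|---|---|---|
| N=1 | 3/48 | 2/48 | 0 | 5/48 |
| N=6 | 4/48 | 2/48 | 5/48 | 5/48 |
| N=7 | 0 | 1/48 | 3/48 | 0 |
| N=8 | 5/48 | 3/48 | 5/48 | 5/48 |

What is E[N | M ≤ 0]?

67/12

P(M ≤ 0) = 1/4.
Σ N·P over the event = 1·(3/48) + 6·(4/48) + 8·(5/48) = 67/48.
E[N | M ≤ 0] = (67/48) / (1/4) = 67/12.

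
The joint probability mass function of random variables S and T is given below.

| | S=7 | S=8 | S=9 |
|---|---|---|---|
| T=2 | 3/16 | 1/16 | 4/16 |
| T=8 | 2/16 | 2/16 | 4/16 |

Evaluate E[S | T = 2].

65/8

P(T = 2) = 1/2.
Σ S·P over the event = 7·(3/16) + 8·(1/16) + 9·(4/16) = 65/16.
E[S | T = 2] = (65/16) / (1/2) = 65/8.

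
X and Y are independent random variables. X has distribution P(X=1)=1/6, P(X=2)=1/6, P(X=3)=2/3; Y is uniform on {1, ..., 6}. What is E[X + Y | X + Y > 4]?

P(X + Y > 4) = 3/4.
Summing (X+Y)·P(x,y) over outcomes with X + Y > 4 gives 46/9.
E[X + Y | X + Y > 4] = (46/9) / (3/4) = 184/27.

184/27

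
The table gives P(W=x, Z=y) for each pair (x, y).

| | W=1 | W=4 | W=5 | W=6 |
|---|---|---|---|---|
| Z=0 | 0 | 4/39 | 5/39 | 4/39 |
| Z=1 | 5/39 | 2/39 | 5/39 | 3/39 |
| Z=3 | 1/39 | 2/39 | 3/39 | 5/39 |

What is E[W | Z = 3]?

P(Z = 3) = 11/39.
Σ W·P over the event = 1·(1/39) + 4·(2/39) + 5·(3/39) + 6·(5/39) = 18/13.
E[W | Z = 3] = (18/13) / (11/39) = 54/11.

54/11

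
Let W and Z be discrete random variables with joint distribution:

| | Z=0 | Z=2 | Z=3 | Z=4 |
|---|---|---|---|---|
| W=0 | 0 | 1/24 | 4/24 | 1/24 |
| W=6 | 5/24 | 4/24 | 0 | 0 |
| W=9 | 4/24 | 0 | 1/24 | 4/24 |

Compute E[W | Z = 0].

P(Z = 0) = 3/8.
Summing W·P(W=x,Z=y) over the conditioning event gives 11/4.
E[W | Z = 0] = (11/4) / (3/8) = 22/3.

22/3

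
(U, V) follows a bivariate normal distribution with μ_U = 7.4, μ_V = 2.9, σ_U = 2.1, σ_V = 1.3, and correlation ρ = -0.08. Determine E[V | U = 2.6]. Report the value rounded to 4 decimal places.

3.1377

The regression of V on U has slope ρ·σ_V/σ_U and passes through (μ_U, μ_V).
E[V | U=2.6] = 2.9 + (-0.08)·(1.3/2.1)·(2.6 − (7.4)) = 2.9 + (-0.049524)·(-4.8) = 3.1377.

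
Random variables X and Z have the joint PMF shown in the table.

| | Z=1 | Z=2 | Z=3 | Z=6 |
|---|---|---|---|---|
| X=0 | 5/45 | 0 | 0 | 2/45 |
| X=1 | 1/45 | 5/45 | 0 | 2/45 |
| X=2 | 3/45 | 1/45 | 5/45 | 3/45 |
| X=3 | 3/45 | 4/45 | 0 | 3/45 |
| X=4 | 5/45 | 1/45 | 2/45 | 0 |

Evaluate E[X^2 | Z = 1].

120/17

P(Z = 1) = 17/45.
Σ X^2·P over the event = 0·(5/45) + 1·(1/45) + 4·(3/45) + 9·(3/45) + 16·(5/45) = 8/3.
E[X^2 | Z = 1] = (8/3) / (17/45) = 120/17.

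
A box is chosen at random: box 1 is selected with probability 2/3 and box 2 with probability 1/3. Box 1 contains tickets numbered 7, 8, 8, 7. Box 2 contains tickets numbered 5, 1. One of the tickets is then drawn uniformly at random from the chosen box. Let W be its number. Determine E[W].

E[W | box 1] = (7+8+8+7)/4 = 15/2.
E[W | box 2] = (5+1)/2 = 3.
By the law of total expectation,
E[W] = (2/3)·(15/2) + (1/3)·(3) = 6.

6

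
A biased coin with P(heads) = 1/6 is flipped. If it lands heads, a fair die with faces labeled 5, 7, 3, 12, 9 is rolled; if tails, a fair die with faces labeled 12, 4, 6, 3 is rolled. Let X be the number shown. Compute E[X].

E[X | heads] = (5+7+3+12+9)/5 = 36/5.
E[X | tails] = (12+4+6+3)/4 = 25/4.
By the law of total expectation,
E[X] = (1/6)·(36/5) + (5/6)·(25/4) = 769/120.

769/120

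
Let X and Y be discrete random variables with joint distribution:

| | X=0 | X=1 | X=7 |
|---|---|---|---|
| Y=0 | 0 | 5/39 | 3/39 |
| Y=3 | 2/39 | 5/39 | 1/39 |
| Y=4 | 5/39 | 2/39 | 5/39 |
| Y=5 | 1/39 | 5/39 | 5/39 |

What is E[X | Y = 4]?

P(Y = 4) = 4/13.
Summing X·P(X=x,Y=y) over the conditioning event gives 37/39.
E[X | Y = 4] = (37/39) / (4/13) = 37/12.

37/12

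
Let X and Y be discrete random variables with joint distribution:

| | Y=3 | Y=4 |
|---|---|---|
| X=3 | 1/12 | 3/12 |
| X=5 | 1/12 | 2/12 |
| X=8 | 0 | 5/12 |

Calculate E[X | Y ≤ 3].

P(Y ≤ 3) = 1/6.
Summing X·P(X=x,Y=y) over the conditioning event gives 2/3.
E[X | Y ≤ 3] = (2/3) / (1/6) = 4.

4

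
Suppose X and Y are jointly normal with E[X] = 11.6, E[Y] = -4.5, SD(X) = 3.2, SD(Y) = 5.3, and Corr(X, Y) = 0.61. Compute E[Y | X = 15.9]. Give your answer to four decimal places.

E[Y | X=x] = μ_Y + ρ(σ_Y/σ_X)(x − μ_X) for jointly normal variables.
E[Y | X=15.9] = -4.5 + (0.61)·(5.3/3.2)·(15.9 − (11.6)) = -4.5 + (1.0103)·(4.3) = -0.1557.

-0.1557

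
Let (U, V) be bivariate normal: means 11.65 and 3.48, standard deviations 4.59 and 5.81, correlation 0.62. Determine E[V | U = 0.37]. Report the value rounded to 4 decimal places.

The regression of V on U has slope ρ·σ_V/σ_U and passes through (μ_U, μ_V).
E[V | U=0.37] = 3.48 + (0.62)·(5.81/4.59)·(0.37 − (11.65)) = 3.48 + (0.784793)·(-11.28) = -5.3725.

-5.3725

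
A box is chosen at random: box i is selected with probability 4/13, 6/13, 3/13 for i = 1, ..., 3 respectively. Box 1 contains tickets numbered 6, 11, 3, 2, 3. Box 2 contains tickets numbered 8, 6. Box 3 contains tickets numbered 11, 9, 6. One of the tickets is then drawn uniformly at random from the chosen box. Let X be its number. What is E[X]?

88/13

E[X | box 1] = (6+11+3+2+3)/5 = 5.
E[X | box 2] = (8+6)/2 = 7.
E[X | box 3] = (11+9+6)/3 = 26/3.
E[X] = (4/13)·(5) + (6/13)·(7) + (3/13)·(26/3) = 88/13.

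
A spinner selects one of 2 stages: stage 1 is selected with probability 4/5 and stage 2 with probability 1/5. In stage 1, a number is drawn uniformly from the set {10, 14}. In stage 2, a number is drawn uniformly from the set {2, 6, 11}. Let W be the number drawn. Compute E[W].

E[W | stage 1] = (10+14)/2 = 12.
E[W | stage 2] = (2+6+11)/3 = 19/3.
By the law of total expectation,
E[W] = (4/5)·(12) + (1/5)·(19/3) = 163/15.

163/15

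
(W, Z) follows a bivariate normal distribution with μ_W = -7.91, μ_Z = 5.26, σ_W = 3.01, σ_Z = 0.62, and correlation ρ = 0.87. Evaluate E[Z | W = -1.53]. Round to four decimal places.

6.4033

The regression of Z on W has slope ρ·σ_Z/σ_W and passes through (μ_W, μ_Z).
E[Z | W=-1.53] = 5.26 + (0.87)·(0.62/3.01)·(-1.53 − (-7.91)) = 5.26 + (0.1792)·(6.38) = 6.4033.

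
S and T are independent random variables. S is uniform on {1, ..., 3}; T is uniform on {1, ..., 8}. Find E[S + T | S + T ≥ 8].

Outcomes with S + T ≥ 8: (1,7), (1,8), (2,6), (2,7), (2,8), (3,5), (3,6), (3,7), (3,8), each with probability 1/24.
E[S + T | S + T ≥ 8] = (8 + 9 + 8 + 9 + 10 + 8 + 9 + 10 + 11) / 9 = 82/9.

82/9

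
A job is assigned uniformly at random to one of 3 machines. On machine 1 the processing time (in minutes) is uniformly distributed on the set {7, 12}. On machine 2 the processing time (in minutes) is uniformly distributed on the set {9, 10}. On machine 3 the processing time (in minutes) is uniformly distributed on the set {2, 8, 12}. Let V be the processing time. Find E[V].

E[V | machine 1] = (7+12)/2 = 19/2.
E[V | machine 2] = (9+10)/2 = 19/2.
E[V | machine 3] = (2+8+12)/3 = 22/3.
By the law of total expectation,
E[V] = (1/3)·(19/2) + (1/3)·(19/2) + (1/3)·(22/3) = 79/9.

79/9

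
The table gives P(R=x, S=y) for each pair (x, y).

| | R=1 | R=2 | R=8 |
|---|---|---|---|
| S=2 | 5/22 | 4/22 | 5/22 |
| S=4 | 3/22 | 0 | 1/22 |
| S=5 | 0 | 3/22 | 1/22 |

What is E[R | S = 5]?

P(S = 5) = 2/11.
Summing R·P(R=x,S=y) over the conditioning event gives 7/11.
E[R | S = 5] = (7/11) / (2/11) = 7/2.

7/2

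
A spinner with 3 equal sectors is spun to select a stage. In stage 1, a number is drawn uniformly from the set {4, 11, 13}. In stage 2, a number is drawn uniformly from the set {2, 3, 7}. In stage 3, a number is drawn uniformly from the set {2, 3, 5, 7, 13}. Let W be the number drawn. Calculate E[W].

E[W | stage 1] = (4+11+13)/3 = 28/3.
E[W | stage 2] = (2+3+7)/3 = 4.
E[W | stage 3] = (2+3+5+7+13)/5 = 6.
By the law of total expectation,
E[W] = (1/3)·(28/3) + (1/3)·(4) + (1/3)·(6) = 58/9.

58/9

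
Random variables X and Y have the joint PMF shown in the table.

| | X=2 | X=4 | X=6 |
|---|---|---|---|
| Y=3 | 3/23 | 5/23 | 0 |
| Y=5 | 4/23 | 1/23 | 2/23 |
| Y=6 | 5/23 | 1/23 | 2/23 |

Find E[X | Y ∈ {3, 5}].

P(Y ∈ {3, 5}) = 15/23.
Σ X·P over the event = 2·(3/23) + 2·(4/23) + 4·(5/23) + 4·(1/23) + 6·(2/23) = 50/23.
E[X | Y ∈ {3, 5}] = (50/23) / (15/23) = 10/3.

10/3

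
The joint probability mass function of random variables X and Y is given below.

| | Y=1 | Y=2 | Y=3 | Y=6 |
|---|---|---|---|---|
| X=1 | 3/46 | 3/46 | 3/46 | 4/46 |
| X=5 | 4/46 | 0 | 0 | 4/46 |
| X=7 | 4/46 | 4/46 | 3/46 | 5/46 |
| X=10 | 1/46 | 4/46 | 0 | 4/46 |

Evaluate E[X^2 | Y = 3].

P(Y = 3) = 3/23.
Σ X^2·P over the event = 1·(3/46) + 49·(3/46) = 75/23.
E[X^2 | Y = 3] = (75/23) / (3/23) = 25.

25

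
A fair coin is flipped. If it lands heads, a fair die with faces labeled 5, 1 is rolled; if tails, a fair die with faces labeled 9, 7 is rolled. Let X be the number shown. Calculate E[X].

E[X | heads] = (5+1)/2 = 3.
E[X | tails] = (9+7)/2 = 8.
By the law of total expectation,
E[X] = (1/2)·(3) + (1/2)·(8) = 11/2.

11/2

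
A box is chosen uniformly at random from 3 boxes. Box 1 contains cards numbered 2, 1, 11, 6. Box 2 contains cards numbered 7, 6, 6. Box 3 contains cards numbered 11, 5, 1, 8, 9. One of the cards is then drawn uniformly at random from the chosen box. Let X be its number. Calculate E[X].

E[X | box 1] = (2+1+11+6)/4 = 5.
E[X | box 2] = (7+6+6)/3 = 19/3.
E[X | box 3] = (11+5+1+8+9)/5 = 34/5.
E[X] = (1/3)·(5) + (1/3)·(19/3) + (1/3)·(34/5) = 272/45.

272/45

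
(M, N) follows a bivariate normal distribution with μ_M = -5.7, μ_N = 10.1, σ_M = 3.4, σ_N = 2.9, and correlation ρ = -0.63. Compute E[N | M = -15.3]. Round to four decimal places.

15.2586

E[N | M=x] = μ_N + ρ(σ_N/σ_M)(x − μ_M) for jointly normal variables.
E[N | M=-15.3] = 10.1 + (-0.63)·(2.9/3.4)·(-15.3 − (-5.7)) = 10.1 + (-0.53735)·(-9.6) = 15.2586.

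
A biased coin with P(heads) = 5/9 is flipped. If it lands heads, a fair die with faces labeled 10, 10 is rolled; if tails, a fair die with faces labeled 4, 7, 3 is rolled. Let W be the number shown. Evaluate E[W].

E[W | heads] = (10+10)/2 = 10.
E[W | tails] = (4+7+3)/3 = 14/3.
E[W] = (5/9)·(10) + (4/9)·(14/3) = 206/27.

206/27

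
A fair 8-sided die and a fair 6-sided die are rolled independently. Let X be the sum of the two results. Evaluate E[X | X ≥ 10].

P(X ≥ 10) = 5/16.
Σ over the event: 10·5/48 + 11·1/12 + 12·1/16 + 13·1/24 + 14·1/48 = 85/24.
E[X | X ≥ 10] = (85/24) / (5/16) = 34/3.

34/3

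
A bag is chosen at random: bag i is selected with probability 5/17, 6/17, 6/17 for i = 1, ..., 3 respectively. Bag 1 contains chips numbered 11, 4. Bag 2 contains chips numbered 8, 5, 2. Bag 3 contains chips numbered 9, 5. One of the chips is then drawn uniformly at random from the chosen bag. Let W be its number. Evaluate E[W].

E[W | bag 1] = (11+4)/2 = 15/2.
E[W | bag 2] = (8+5+2)/3 = 5.
E[W | bag 3] = (9+5)/2 = 7.
By the law of total expectation,
E[W] = (5/17)·(15/2) + (6/17)·(5) + (6/17)·(7) = 219/34.

219/34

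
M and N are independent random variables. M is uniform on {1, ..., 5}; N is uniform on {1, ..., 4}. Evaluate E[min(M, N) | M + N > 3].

37/17

P(M + N > 3) = 17/20.
Summing min(M,N)·P(x,y) over outcomes with M + N > 3 gives 37/20.
E[min(M, N) | M + N > 3] = (37/20) / (17/20) = 37/17.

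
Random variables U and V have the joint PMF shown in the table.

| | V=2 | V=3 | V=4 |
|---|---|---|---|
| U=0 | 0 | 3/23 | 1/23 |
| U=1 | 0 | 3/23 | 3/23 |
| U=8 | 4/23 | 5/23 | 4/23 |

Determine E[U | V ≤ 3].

5

P(V ≤ 3) = 15/23.
Σ U·P over the event = 0·(3/23) + 1·(3/23) + 8·(4/23) + 8·(5/23) = 75/23.
E[U | V ≤ 3] = (75/23) / (15/23) = 5.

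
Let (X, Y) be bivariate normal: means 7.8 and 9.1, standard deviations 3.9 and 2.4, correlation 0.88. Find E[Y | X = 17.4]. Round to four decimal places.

14.2988

For a bivariate normal, E[Y | X=x] = μ_Y + ρ·(σ_Y/σ_X)·(x − μ_X).
E[Y | X=17.4] = 9.1 + (0.88)·(2.4/3.9)·(17.4 − (7.8)) = 9.1 + (0.54154)·(9.6) = 14.2988.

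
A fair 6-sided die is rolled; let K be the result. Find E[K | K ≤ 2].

3/2

Given K ≤ 2, K is equally likely to be any of {1, 2}.
E[K | K ≤ 2] = (1 + 2) / 2 = 3/2.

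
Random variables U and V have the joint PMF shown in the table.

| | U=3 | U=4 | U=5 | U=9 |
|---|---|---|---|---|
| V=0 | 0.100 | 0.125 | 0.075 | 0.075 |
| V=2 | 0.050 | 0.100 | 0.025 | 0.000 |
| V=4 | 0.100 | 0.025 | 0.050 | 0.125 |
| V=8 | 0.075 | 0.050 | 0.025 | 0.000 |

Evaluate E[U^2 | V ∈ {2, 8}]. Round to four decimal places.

P(V ∈ {2, 8}) = 0.325.
Σ U^2·P over the event = 9·(0.050) + 9·(0.075) + 16·(0.100) + 16·(0.050) + 25·(0.025) + 25·(0.025) = 4.775.
E[U^2 | V ∈ {2, 8}] = (4.775) / (0.325) = 14.6923.

14.6923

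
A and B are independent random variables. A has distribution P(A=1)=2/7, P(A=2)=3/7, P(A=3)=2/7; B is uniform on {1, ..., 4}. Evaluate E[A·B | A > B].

P(A > B) = 1/4.
Summing AB·P(x,y) over outcomes with A > B gives 6/7.
E[A·B | A > B] = (6/7) / (1/4) = 24/7.

24/7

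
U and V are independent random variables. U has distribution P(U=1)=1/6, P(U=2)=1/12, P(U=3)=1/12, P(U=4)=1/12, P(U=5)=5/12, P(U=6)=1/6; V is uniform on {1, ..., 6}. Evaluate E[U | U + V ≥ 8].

P(U + V ≥ 8) = 1/2.
Summing U·P(x,y) over outcomes with U + V ≥ 8 gives 5/2.
E[U | U + V ≥ 8] = (5/2) / (1/2) = 5.

5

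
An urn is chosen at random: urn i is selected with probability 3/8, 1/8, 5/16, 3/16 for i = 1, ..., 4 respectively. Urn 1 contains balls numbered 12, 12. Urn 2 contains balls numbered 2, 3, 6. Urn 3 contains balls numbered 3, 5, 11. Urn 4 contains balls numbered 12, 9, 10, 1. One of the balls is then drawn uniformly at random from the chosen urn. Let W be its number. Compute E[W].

135/16

E[W | urn 1] = (12+12)/2 = 12.
E[W | urn 2] = (2+3+6)/3 = 11/3.
E[W | urn 3] = (3+5+11)/3 = 19/3.
E[W | urn 4] = (12+9+10+1)/4 = 8.
By the law of total expectation,
E[W] = (3/8)·(12) + (1/8)·(11/3) + (5/16)·(19/3) + (3/16)·(8) = 135/16.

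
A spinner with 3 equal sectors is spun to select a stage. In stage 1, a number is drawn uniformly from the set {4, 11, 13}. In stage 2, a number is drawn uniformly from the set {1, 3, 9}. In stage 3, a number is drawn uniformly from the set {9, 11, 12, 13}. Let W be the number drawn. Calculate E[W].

299/36

E[W | stage 1] = (4+11+13)/3 = 28/3.
E[W | stage 2] = (1+3+9)/3 = 13/3.
E[W | stage 3] = (9+11+12+13)/4 = 45/4.
E[W] = (1/3)·(28/3) + (1/3)·(13/3) + (1/3)·(45/4) = 299/36.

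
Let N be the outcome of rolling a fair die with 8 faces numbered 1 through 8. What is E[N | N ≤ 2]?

Given N ≤ 2, N is equally likely to be any of {1, 2}.
E[N | N ≤ 2] = (1 + 2) / 2 = 3/2.

3/2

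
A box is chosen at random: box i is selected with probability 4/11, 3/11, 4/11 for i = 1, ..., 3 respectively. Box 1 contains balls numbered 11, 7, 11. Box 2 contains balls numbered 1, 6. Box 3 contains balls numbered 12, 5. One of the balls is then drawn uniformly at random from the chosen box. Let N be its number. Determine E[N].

499/66

E[N | box 1] = (11+7+11)/3 = 29/3.
E[N | box 2] = (1+6)/2 = 7/2.
E[N | box 3] = (12+5)/2 = 17/2.
E[N] = (4/11)·(29/3) + (3/11)·(7/2) + (4/11)·(17/2) = 499/66.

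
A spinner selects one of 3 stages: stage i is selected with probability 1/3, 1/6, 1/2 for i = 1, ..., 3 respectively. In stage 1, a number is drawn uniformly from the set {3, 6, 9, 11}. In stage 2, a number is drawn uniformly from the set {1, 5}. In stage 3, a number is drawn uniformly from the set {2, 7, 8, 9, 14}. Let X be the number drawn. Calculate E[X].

E[X | stage 1] = (3+6+9+11)/4 = 29/4.
E[X | stage 2] = (1+5)/2 = 3.
E[X | stage 3] = (2+7+8+9+14)/5 = 8.
E[X] = (1/3)·(29/4) + (1/6)·(3) + (1/2)·(8) = 83/12.

83/12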